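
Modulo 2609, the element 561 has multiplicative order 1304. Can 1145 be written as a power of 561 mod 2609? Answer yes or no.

no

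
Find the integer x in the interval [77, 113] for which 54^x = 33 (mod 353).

Compute 54^77 mod 353 = 59, then multiply by 54 repeatedly:
  54^77=59  54^78=9  54^79=133  54^80=122  54^81=234
  54^82=281  54^83=348  54^84=83  54^85=246  54^86=223
  54^87=40  54^88=42  54^89=150  54^90=334  54^91=33
Found 33 at exponent 91.

91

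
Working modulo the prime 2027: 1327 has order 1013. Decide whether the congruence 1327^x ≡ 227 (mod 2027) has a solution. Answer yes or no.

227 ∈ ⟨1327⟩ iff 227^1013 ≡ 1 (mod 2027), since |⟨1327⟩| = 1013.
227^1013 mod 2027 = 1.
Since 1 = 1, 227 lies in the subgroup.

yes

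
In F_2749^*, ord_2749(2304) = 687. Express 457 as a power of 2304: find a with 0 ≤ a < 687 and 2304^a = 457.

376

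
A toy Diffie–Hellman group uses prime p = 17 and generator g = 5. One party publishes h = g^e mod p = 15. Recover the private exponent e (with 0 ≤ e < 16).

14

Successive powers of 5 modulo 17:
  5^0=1  5^1=5  5^2=8  5^3=6  5^4=13  5^5=14
  5^6=2  5^7=10  5^8=16  5^9=12  5^10=9  5^11=11
  5^12=4  5^13=3  5^14=15
So 5^14 ≡ 15 (mod 17), giving e = 14.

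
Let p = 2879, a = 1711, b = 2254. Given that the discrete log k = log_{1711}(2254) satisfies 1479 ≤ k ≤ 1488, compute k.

Compute 1711^1479 mod 2879 = 2254, then multiply by 1711 repeatedly:
  1711^1479=2254
Found 2254 at exponent 1479.

1479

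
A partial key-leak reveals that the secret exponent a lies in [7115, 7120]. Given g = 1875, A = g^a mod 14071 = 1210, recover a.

7116

Compute 1875^7115 mod 14071 = 5554, then multiply by 1875 repeatedly:
  1875^7115=5554  1875^7116=1210
Found 1210 at exponent 7116.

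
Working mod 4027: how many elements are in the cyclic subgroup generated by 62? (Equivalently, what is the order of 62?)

The order of 62 must divide p − 1 = 4026 = 2 · 3 · 11 · 61.
Divisors: 1, 2, 3, 6, 11, 22, 33, 61, 66, 122, 183, 366, 671, 1342, 2013, 4026.
Check each in increasing order: 62^1 ≡ 62;  62^2 ≡ 3844;  62^3 ≡ 735;  62^6 ≡ 607;  62^11 ≡ 2890;  62^22 ≡ 102;  62^33 ≡ 809;  62^61 ≡ 600;  62^66 ≡ 2107;  62^122 ≡ 1597;  62^183 ≡ 3801;  62^366 ≡ 2752;  62^671 ≡ 2206;  62^1342 ≡ 1820;  62^2013 ≡ 1.
Smallest exponent giving 1 is 2013.

2013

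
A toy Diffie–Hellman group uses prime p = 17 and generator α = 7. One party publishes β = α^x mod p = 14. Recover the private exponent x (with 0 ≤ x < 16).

11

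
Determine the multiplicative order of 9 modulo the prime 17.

8

The order of 9 must divide p − 1 = 16 = 2^4.
Divisors: 1, 2, 4, 8, 16.
Check each in increasing order: 9^1 ≡ 9;  9^2 ≡ 13;  9^4 ≡ 16;  9^8 ≡ 1.
Smallest exponent giving 1 is 8.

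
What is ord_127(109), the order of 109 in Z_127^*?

126

The order of 109 must divide p − 1 = 126 = 2 · 3^2 · 7.
Divisors: 1, 2, 3, 6, 7, 9, 14, 18, 21, 42, 63, 126.
Check each in increasing order: 109^1 ≡ 109;  109^2 ≡ 70;  109^3 ≡ 10;  109^6 ≡ 100;  109^7 ≡ 105;  109^9 ≡ 111;  109^14 ≡ 103;  109^18 ≡ 2;  109^21 ≡ 20;  109^42 ≡ 19;  109^63 ≡ 126;  109^126 ≡ 1.
Smallest exponent giving 1 is 126.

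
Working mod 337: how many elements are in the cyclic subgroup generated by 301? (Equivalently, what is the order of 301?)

28

The order of 301 must divide p − 1 = 336 = 2^4 · 3 · 7.
Divisors: 1, 2, 3, 4, 6, 7, 8, 12, 14, 16, 21, 24, 28, 42, 48, 56, 84, 112, 168, 336.
Check each in increasing order: 301^1 ≡ 301;  301^2 ≡ 285;  301^3 ≡ 187;  301^4 ≡ 8;  301^6 ≡ 258;  301^7 ≡ 148;  301^8 ≡ 64;  301^12 ≡ 175;  301^14 ≡ 336;  301^16 ≡ 52;  301^21 ≡ 189;  301^24 ≡ 295;  301^28 ≡ 1.
Smallest exponent giving 1 is 28.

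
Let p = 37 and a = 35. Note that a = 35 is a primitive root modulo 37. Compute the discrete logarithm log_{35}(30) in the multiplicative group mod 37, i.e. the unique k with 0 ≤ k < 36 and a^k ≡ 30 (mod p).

Successive powers of 35 modulo 37:
  35^0=1  35^1=35  35^2=4  35^3=29  35^4=16  35^5=5
  35^6=27  35^7=20  35^8=34  35^9=6  35^10=25  35^11=24
  35^12=26  35^13=22  35^14=30
So 35^14 ≡ 30 (mod 37), giving k = 14.

14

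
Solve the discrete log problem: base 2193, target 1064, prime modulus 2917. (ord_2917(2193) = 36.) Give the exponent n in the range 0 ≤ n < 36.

Successive powers of 2193 modulo 2917:
  2193^0=1  2193^1=2193  2193^2=2033  2193^3=1193  2193^4=2617  2193^5=1342
  2193^6=2670  2193^7=891  2193^8=2490  2193^9=2863  2193^10=1175  2193^11=1064
So 2193^11 ≡ 1064 (mod 2917), giving n = 11.

11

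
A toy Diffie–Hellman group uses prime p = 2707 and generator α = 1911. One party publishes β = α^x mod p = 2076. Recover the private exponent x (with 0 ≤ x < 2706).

Baby-step giant-step with m = ceil(sqrt(2706)) = 53.
Baby table (1911^j mod 2707 for j=0..52):
  0:1  1:1911  2:178  3:1783  4:1907  5:655  6:1071  7:189
  8:1148  9:1158  10:1319  11:392  12:1980  13:2101  14:530  15:412
  16:2302  17:247  18:999  19:654  20:1867  21:11  22:2072  23:1958
  24:664  25:2028  26:1791  27:953  28:2079  29:1800  30:1910  31:974
  32:1605  33:124  34:1455  35:416  36:1825  37:959  38:10  39:161
  40:1780  41:1588  42:121  43:1136  44:2589  45:1890  46:652  47:752
  48:2362  49:1213  50:851  51:2061  52:2593
Giant step factor: 1911^(-53) ≡ 182 (mod 2707).
Scan 2076·182^i mod 2707 for i = 0, 1, …:
  i=0: 2076   i=1: 1559   i=2: 2210   i=3: 1584
  i=4: 1346   i=5: 1342   i=6: 614   i=7: 761
  i=8: 445   i=9: 2487     …   i=25: 1661
  i=26: 1825
Match at i=26, j=36: x = 26·53 + 36 = 1414.

1414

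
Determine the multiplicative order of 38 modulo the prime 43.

21

The order of 38 must divide p − 1 = 42 = 2 · 3 · 7.
Divisors: 1, 2, 3, 6, 7, 14, 21, 42.
Check each in increasing order: 38^1 ≡ 38;  38^2 ≡ 25;  38^3 ≡ 4;  38^6 ≡ 16;  38^7 ≡ 6;  38^14 ≡ 36;  38^21 ≡ 1.
Smallest exponent giving 1 is 21.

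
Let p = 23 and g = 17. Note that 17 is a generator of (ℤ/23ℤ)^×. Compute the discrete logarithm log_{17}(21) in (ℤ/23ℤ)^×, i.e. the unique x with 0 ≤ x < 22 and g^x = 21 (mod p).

5

Successive powers of 17 modulo 23:
  17^0=1  17^1=17  17^2=13  17^3=14  17^4=8  17^5=21
So 17^5 ≡ 21 (mod 23), giving x = 5.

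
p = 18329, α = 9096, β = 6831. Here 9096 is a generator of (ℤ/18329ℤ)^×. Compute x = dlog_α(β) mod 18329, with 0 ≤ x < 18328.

2500

Baby-step giant-step with m = ceil(sqrt(18328)) = 136.
Baby table (9096^j mod 18329 for j=0..135):
  0:1  1:9096  2:110  3:10794  4:12100  5:14284  6:11312  7:13275
  8:16277  9:12259  10:12557  11:10473  12:6595  13:15632  14:10619  15:14923
  16:13363  17:10249  18:3610  19:9321  20:12191  21:17215  22:2993  23:5763
  24:17637  25:10744  26:15525  27:8784  28:3153  29:13132  30:16908  31:14858
  32:8651  33:3099  34:16831  35:10968  36:181  37:15095  38:1581  39:10840
  40:8949  41:1015  42:12953  43:1676  44:13497  45:1070  46:21  47:7726
  48:2310  49:6726  50:15823  51:6700  52:17604  53:3840  54:11895  55:833
  56:7091  57:18314  58:10192  59:16679  60:3051  61:1790  62:5688  63:13610
  64:2494  65:12451  66:17734  67:13264  68:7866  69:11049  70:3797  71:5676
  72:14432  73:1174  74:11226  75:837  76:6817  77:425  78:16710  79:10092
  80:5200  81:10380  82:3801  83:5402  84:14872  85:7692  86:4639  87:2986
  88:15407  89:16867  90:8502  91:4141  92:441  93:15614  94:11852  95:12943
  96:2361  97:12397  98:3104  99:7324  100:11518  101:17493  102:2279  103:18014
  104:12413  105:2008  106:9084  107:932  108:9474  109:10875  110:15716  111:4865
  112:5834  113:3609  114:225  115:12081  116:6421  117:9222  118:9808  119:6325
  120:15798  121:17577  122:14854  123:8925  124:2659  125:10313  126:17555  127:16361
  128:6505  129:3468  130:719  131:14900  132:5774  133:7719  134:11954  135:5956
Giant step factor: 9096^(-136) ≡ 9593 (mod 18329).
Scan 6831·9593^i mod 18329 for i = 0, 1, …:
  i=0: 6831   i=1: 3608   i=2: 6392   i=3: 7951
  i=4: 6974   i=5: 732   i=6: 2069   i=7: 15939
  i=8: 2309   i=9: 8805     …   i=17: 14777
  i=18: 17604
Match at i=18, j=52: x = 18·136 + 52 = 2500.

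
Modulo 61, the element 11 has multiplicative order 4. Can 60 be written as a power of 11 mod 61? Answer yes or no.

yes

⟨11⟩ has order 4; its elements mod 61 are {1, 11, 50, 60}.
60 is in this set.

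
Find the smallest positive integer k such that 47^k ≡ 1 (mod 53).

13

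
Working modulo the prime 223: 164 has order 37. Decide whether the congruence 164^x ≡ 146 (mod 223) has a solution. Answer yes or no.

no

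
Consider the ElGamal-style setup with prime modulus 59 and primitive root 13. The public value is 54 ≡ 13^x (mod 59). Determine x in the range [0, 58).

Baby-step giant-step with m = ceil(sqrt(58)) = 8.
Baby table (13^j mod 59 for j=0..7):
  0:1  1:13  2:51  3:14  4:5  5:6  6:19  7:11
Giant step factor: 13^(-8) ≡ 26 (mod 59).
Scan 54·26^i mod 59 for i = 0, 1, …:
  i=0: 54   i=1: 47   i=2: 42   i=3: 30
  i=4: 13
Match at i=4, j=1: x = 4·8 + 1 = 33.

33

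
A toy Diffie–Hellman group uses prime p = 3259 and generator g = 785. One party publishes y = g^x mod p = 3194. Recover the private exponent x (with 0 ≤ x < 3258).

3073

Baby-step giant-step with m = ceil(sqrt(3258)) = 58.
Baby table (785^j mod 3259 for j=0..57):
  0:1  1:785  2:274  3:3255  4:119  5:2163  6:16  7:2783
  8:1125  9:3195  10:1904  11:2018  12:256  13:2161  14:1705  15:2235
  16:1133  17:2957  18:837  19:1986  20:1208  21:3170  22:1833  23:1686
  24:356  25:2445  26:3033  27:1835  28:3256  29:904  30:2437  31:12
  32:2902  33:29  34:3211  35:1428  36:3143  37:192  38:806  39:464
  40:2491  41:35  42:1403  43:3072  44:3119  45:906  46:748  47:560
  48:2894  49:267  50:1019  51:1460  52:2191  53:2442  54:678  55:1013
  56:9  57:547
Giant step factor: 785^(-58) ≡ 974 (mod 3259).
Scan 3194·974^i mod 3259 for i = 0, 1, …:
  i=0: 3194   i=1: 1870   i=2: 2858   i=3: 506
  i=4: 735   i=5: 2169   i=6: 774   i=7: 1047
  i=8: 2970   i=9: 2047     …   i=51: 2935
  i=52: 547
Match at i=52, j=57: x = 52·58 + 57 = 3073.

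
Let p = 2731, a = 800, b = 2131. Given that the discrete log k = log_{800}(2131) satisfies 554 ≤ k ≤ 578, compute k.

555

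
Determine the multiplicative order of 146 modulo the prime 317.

The order of 146 must divide p − 1 = 316 = 2^2 · 79.
Divisors: 1, 2, 4, 79, 158, 316.
Check each in increasing order: 146^1 ≡ 146;  146^2 ≡ 77;  146^4 ≡ 223;  146^79 ≡ 114;  146^158 ≡ 316;  146^316 ≡ 1.
Smallest exponent giving 1 is 316.

316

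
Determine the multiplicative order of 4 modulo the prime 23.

11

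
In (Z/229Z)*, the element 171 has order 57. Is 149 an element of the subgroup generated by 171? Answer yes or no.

149 ∈ ⟨171⟩ iff 149^57 ≡ 1 (mod 229), since |⟨171⟩| = 57.
149^57 mod 229 = 1.
Since 1 = 1, 149 lies in the subgroup.

yes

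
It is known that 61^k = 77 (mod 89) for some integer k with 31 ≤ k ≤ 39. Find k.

33

Compute 61^31 mod 89 = 74, then multiply by 61 repeatedly:
  61^31=74  61^32=64  61^33=77
Found 77 at exponent 33.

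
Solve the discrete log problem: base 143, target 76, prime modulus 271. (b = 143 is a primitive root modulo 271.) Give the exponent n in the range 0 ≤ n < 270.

179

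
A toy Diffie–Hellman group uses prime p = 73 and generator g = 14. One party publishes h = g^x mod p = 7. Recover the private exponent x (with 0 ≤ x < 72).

Baby-step giant-step with m = ceil(sqrt(72)) = 9.
Baby table (14^j mod 73 for j=0..8):
  0:1  1:14  2:50  3:43  4:18  5:33  6:24  7:44
  8:32
Giant step factor: 14^(-9) ≡ 22 (mod 73).
Scan 7·22^i mod 73 for i = 0, 1, …:
  i=0: 7   i=1: 8   i=2: 30   i=3: 3
  i=4: 66   i=5: 65   i=6: 43
Match at i=6, j=3: x = 6·9 + 3 = 57.

57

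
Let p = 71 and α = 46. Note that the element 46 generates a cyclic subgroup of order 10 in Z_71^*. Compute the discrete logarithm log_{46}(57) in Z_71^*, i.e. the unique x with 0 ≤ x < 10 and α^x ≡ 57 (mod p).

2

Successive powers of 46 modulo 71:
  46^0=1  46^1=46  46^2=57
So 46^2 ≡ 57 (mod 71), giving x = 2.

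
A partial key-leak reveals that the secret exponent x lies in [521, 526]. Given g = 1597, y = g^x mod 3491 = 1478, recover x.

524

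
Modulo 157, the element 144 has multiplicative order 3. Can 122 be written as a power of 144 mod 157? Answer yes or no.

122 ∈ ⟨144⟩ iff 122^3 ≡ 1 (mod 157), since |⟨144⟩| = 3.
122^3 mod 157 = 143.
Since 143 ≠ 1, 122 does not lie in the subgroup.

no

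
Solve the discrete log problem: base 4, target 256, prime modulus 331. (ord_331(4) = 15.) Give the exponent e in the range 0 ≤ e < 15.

4

Successive powers of 4 modulo 331:
  4^0=1  4^1=4  4^2=16  4^3=64  4^4=256
So 4^4 ≡ 256 (mod 331), giving e = 4.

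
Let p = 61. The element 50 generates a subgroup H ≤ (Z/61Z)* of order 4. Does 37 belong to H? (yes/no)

no

⟨50⟩ has order 4; its elements mod 61 are {1, 11, 50, 60}.
37 is not in this set.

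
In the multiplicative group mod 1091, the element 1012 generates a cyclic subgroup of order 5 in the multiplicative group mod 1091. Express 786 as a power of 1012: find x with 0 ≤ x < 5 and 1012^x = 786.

2

Successive powers of 1012 modulo 1091:
  1012^0=1  1012^1=1012  1012^2=786
So 1012^2 ≡ 786 (mod 1091), giving x = 2.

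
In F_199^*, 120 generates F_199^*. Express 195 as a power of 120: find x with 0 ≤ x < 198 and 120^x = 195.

83

Baby-step giant-step with m = ceil(sqrt(198)) = 15.
Baby table (120^j mod 199 for j=0..14):
  0:1  1:120  2:72  3:83  4:10  5:6  6:123  7:34
  8:100  9:60  10:36  11:141  12:5  13:3  14:161
Giant step factor: 120^(-15) ≡ 82 (mod 199).
Scan 195·82^i mod 199 for i = 0, 1, …:
  i=0: 195   i=1: 70   i=2: 168   i=3: 45
  i=4: 108   i=5: 100
Match at i=5, j=8: x = 5·15 + 8 = 83.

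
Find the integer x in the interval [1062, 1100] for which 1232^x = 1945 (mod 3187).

1092

Compute 1232^1062 mod 3187 = 1871, then multiply by 1232 repeatedly:
  1232^1062=1871  1232^1063=871  1232^1064=2240  1232^1065=2925  1232^1066=2290
  1232^1067=785  1232^1068=1459  1232^1069=20  1232^1070=2331  1232^1071=305
  1232^1072=2881  1232^1073=2261  1232^1074=114  1232^1075=220  1232^1076=145
  1232^1077=168  1232^1078=3008  1232^1079=2562  1232^1080=1254  1232^1081=2420
  1232^1082=1595  1232^1083=1848  1232^1084=1218  1232^1085=2686  1232^1086=1046
  1232^1087=1124  1232^1088=1610  1232^1089=1206  1232^1090=650  1232^1091=863
  1232^1092=1945
Found 1945 at exponent 1092.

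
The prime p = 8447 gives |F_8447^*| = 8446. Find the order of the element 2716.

The order of 2716 must divide p − 1 = 8446 = 2 · 41 · 103.
Divisors: 1, 2, 41, 82, 103, 206, 4223, 8446.
Check each in increasing order: 2716^1 ≡ 2716;  2716^2 ≡ 2425;  2716^41 ≡ 7459;  2716^82 ≡ 4739;  2716^103 ≡ 3981;  2716^206 ≡ 1789;  2716^4223 ≡ 1.
Smallest exponent giving 1 is 4223.

4223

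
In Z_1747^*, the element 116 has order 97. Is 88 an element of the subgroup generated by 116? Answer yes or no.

yes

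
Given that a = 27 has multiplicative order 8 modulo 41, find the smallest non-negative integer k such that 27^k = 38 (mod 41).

7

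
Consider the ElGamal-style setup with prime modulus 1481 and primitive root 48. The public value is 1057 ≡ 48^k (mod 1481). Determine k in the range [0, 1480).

Baby-step giant-step with m = ceil(sqrt(1480)) = 39.
Baby table (48^j mod 1481 for j=0..38):
  0:1  1:48  2:823  3:998  4:512  5:880  6:772  7:31
  8:7  9:336  10:1318  11:1062  12:622  13:236  14:961  15:217
  16:49  17:871  18:340  19:29  20:1392  21:171  22:803  23:38
  24:343  25:173  26:899  27:203  28:858  29:1197  30:1178  31:266
  32:920  33:1211  34:369  35:1421  36:82  37:974  38:841
Giant step factor: 48^(-39) ≡ 1240 (mod 1481).
Scan 1057·1240^i mod 1481 for i = 0, 1, …:
  i=0: 1057   i=1: 1476   i=2: 1205   i=3: 1352
  i=4: 1469   i=5: 1411   i=6: 579   i=7: 1156
  i=8: 1313   i=9: 501     …   i=30: 897
  i=31: 49
Match at i=31, j=16: k = 31·39 + 16 = 1225.

1225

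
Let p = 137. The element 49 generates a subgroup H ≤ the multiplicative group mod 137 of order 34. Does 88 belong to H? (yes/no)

yes

88 ∈ ⟨49⟩ iff 88^34 ≡ 1 (mod 137), since |⟨49⟩| = 34.
88^34 mod 137 = 1.
Since 1 = 1, 88 lies in the subgroup.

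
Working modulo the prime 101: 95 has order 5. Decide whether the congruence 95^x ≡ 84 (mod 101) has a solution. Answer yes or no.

⟨95⟩ has order 5; its elements mod 101 are {1, 36, 84, 87, 95}.
84 is in this set.

yes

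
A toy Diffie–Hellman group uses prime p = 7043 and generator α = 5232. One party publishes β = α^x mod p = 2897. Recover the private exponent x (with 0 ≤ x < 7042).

Baby-step giant-step with m = ceil(sqrt(7042)) = 84.
Baby table (5232^j mod 7043 for j=0..83):
  0:1  1:5232  2:4726  3:5502  4:1723  5:6739  6:1190  7:68
  8:3626  9:4433  10:857  11:4476  12:457  13:3447  14:4624  15:63
  16:5638  17:1932  18:1519  19:2904  20:1977  21:4540  22:4284  23:3062
  24:4602  25:4690  26:268  27:619  28:5871  29:2549  30:3969  31:3044
  32:1985  33:4138  34:6877  35:4820  36:4300  37:2258  38:2745  39:1163
  40:6707  41:2798  42:3782  43:3637  44:5641  45:3542  46:1611  47:5324
  48:103  49:3628  50:811  51:3266  52:1394  53:3903  54:2839  55:7004
  56:199  57:5847  58:3755  59:3233  60:4813  61:2891  62:4391  63:6489
  64:3188  65:1792  66:1511  67:3306  68:6427  69:2782  70:4586  71:5494
  72:2125  73:4146  74:6475  75:370  76:6058  77:1956  78:313  79:3640
  80:208  81:3634  82:4031  83:3450
Giant step factor: 5232^(-84) ≡ 6895 (mod 7043).
Scan 2897·6895^i mod 7043 for i = 0, 1, …:
  i=0: 2897   i=1: 867   i=2: 5501   i=3: 2840
  i=4: 2260   i=5: 3584   i=6: 4836   i=7: 2658
  i=8: 1024   i=9: 3394     …   i=41: 3083
  i=42: 1511
Match at i=42, j=66: x = 42·84 + 66 = 3594.

3594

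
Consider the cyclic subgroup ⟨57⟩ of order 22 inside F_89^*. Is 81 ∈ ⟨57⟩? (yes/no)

yes

81 ∈ ⟨57⟩ iff 81^22 ≡ 1 (mod 89), since |⟨57⟩| = 22.
81^22 mod 89 = 1.
Since 1 = 1, 81 lies in the subgroup.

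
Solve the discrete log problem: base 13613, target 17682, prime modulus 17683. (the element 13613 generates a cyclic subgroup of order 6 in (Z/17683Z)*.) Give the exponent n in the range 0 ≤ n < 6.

3

Successive powers of 13613 modulo 17683:
  13613^0=1  13613^1=13613  13613^2=13612  13613^3=17682
So 13613^3 ≡ 17682 (mod 17683), giving n = 3.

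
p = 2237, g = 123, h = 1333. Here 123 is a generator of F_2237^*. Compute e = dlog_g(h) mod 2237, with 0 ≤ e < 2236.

Baby-step giant-step with m = ceil(sqrt(2236)) = 48.
Baby table (123^j mod 2237 for j=0..47):
  0:1  1:123  2:1707  3:1920  4:1275  5:235  6:2061  7:722
  8:1563  9:2104  10:1537  11:1143  12:1895  13:437  14:63  15:1038
  16:165  17:162  18:2030  19:1383  20:97  21:746  22:41  23:569
  24:640  25:425  26:824  27:687  28:1732  29:521  30:1447  31:1258
  32:381  33:2123  34:1637  35:21  36:346  37:55  38:54  39:2168
  40:461  41:778  42:1740  43:1505  44:1681  45:959  46:1633  47:1766
Giant step factor: 123^(-48) ≡ 1182 (mod 2237).
Scan 1333·1182^i mod 2237 for i = 0, 1, …:
  i=0: 1333   i=1: 758   i=2: 1156   i=3: 1822
  i=4: 1610   i=5: 1570   i=6: 1267   i=7: 1041
  i=8: 112   i=9: 401     …   i=16: 679
  i=17: 1732
Match at i=17, j=28: e = 17·48 + 28 = 844.

844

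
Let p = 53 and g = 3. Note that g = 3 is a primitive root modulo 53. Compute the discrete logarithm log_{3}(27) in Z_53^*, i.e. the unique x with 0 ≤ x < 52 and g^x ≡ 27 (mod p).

3

Successive powers of 3 modulo 53:
  3^0=1  3^1=3  3^2=9  3^3=27
So 3^3 ≡ 27 (mod 53), giving x = 3.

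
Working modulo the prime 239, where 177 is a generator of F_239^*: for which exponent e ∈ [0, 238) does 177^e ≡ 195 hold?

187

Baby-step giant-step with m = ceil(sqrt(238)) = 16.
Baby table (177^j mod 239 for j=0..15):
  0:1  1:177  2:20  3:194  4:161  5:56  6:113  7:164
  8:109  9:173  10:29  11:114  12:102  13:129  14:128  15:190
Giant step factor: 177^(-16) ≡ 142 (mod 239).
Scan 195·142^i mod 239 for i = 0, 1, …:
  i=0: 195   i=1: 205   i=2: 191   i=3: 115
  i=4: 78   i=5: 82   i=6: 172   i=7: 46
  i=8: 79   i=9: 224   i=10: 21   i=11: 114
Match at i=11, j=11: e = 11·16 + 11 = 187.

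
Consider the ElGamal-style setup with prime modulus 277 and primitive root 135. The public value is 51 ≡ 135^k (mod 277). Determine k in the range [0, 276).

Baby-step giant-step with m = ceil(sqrt(276)) = 17.
Baby table (135^j mod 277 for j=0..16):
  0:1  1:135  2:220  3:61  4:202  5:124  6:120  7:134
  8:85  9:118  10:141  11:199  12:273  13:14  14:228  15:33
  16:23
Giant step factor: 135^(-17) ≡ 43 (mod 277).
Scan 51·43^i mod 277 for i = 0, 1, …:
  i=0: 51   i=1: 254   i=2: 119   i=3: 131
  i=4: 93   i=5: 121   i=6: 217   i=7: 190
  i=8: 137   i=9: 74   i=10: 135
Match at i=10, j=1: k = 10·17 + 1 = 171.

171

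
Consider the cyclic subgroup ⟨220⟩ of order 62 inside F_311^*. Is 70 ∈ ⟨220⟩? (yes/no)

70 ∈ ⟨220⟩ iff 70^62 ≡ 1 (mod 311), since |⟨220⟩| = 62.
70^62 mod 311 = 6.
Since 6 ≠ 1, 70 does not lie in the subgroup.

no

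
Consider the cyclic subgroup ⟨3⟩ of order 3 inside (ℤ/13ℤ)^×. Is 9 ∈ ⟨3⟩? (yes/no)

yes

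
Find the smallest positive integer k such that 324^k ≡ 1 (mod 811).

405

The order of 324 must divide p − 1 = 810 = 2 · 3^4 · 5.
Divisors: 1, 2, 3, 5, 6, 9, 10, 15, 18, 27, 30, 45, 54, 81, 90, 135, 162, 270, 405, 810.
Check each in increasing order: 324^1 ≡ 324;  324^2 ≡ 357;  324^3 ≡ 506;  324^5 ≡ 600;  324^6 ≡ 571;  324^9 ≡ 210;  324^10 ≡ 727;  324^15 ≡ 693;  324^18 ≡ 306;  324^27 ≡ 191;  324^30 ≡ 137;  324^45 ≡ 54;  324^54 ≡ 797;  324^81 ≡ 570;  324^90 ≡ 483;  324^135 ≡ 130;  324^162 ≡ 500;  324^270 ≡ 680;  324^405 ≡ 1.
Smallest exponent giving 1 is 405.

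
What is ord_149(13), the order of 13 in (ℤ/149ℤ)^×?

148

The order of 13 must divide p − 1 = 148 = 2^2 · 37.
Divisors: 1, 2, 4, 37, 74, 148.
Check each in increasing order: 13^1 ≡ 13;  13^2 ≡ 20;  13^4 ≡ 102;  13^37 ≡ 105;  13^74 ≡ 148;  13^148 ≡ 1.
Smallest exponent giving 1 is 148.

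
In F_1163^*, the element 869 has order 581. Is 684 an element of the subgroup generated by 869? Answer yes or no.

684 ∈ ⟨869⟩ iff 684^581 ≡ 1 (mod 1163), since |⟨869⟩| = 581.
684^581 mod 1163 = 1162.
Since 1162 ≠ 1, 684 does not lie in the subgroup.

no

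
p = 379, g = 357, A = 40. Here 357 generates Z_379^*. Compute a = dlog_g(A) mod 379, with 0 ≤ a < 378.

Baby-step giant-step with m = ceil(sqrt(378)) = 20.
Baby table (357^j mod 379 for j=0..19):
  0:1  1:357  2:105  3:343  4:34  5:10  6:159  7:292
  8:19  9:340  10:100  11:74  12:267  13:190  14:368  15:242
  16:361  17:17  18:5  19:269
Giant step factor: 357^(-20) ≡ 257 (mod 379).
Scan 40·257^i mod 379 for i = 0, 1, …:
  i=0: 40   i=1: 47   i=2: 330   i=3: 293
  i=4: 259   i=5: 238   i=6: 147   i=7: 258
  i=8: 360   i=9: 44     …   i=16: 208
  i=17: 17
Match at i=17, j=17: a = 17·20 + 17 = 357.

357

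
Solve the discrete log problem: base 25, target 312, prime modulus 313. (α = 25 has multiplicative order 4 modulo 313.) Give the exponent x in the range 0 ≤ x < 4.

2

Successive powers of 25 modulo 313:
  25^0=1  25^1=25  25^2=312
So 25^2 ≡ 312 (mod 313), giving x = 2.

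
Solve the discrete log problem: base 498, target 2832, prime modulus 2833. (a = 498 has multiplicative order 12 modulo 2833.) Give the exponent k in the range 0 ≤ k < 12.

6

Successive powers of 498 modulo 2833:
  498^0=1  498^1=498  498^2=1533  498^3=1357  498^4=1532  498^5=859
  498^6=2832
So 498^6 ≡ 2832 (mod 2833), giving k = 6.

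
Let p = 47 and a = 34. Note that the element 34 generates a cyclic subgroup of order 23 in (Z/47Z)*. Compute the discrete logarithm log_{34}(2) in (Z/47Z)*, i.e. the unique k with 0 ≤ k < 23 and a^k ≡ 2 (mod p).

Successive powers of 34 modulo 47:
  34^0=1  34^1=34  34^2=28  34^3=12  34^4=32  34^5=7
  34^6=3  34^7=8  34^8=37  34^9=36  34^10=2
So 34^10 ≡ 2 (mod 47), giving k = 10.

10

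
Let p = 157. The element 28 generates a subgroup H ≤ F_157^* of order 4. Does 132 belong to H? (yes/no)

132 ∈ ⟨28⟩ iff 132^4 ≡ 1 (mod 157), since |⟨28⟩| = 4.
132^4 mod 157 = 9.
Since 9 ≠ 1, 132 does not lie in the subgroup.

no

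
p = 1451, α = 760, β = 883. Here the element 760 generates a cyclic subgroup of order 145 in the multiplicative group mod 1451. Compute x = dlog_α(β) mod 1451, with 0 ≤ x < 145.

Baby-step giant-step with m = ceil(sqrt(145)) = 13.
Baby table (760^j mod 1451 for j=0..12):
  0:1  1:760  2:102  3:617  4:247  5:541  6:527  7:44
  8:67  9:135  10:1030  11:711  12:588
Giant step factor: 760^(-13) ≡ 570 (mod 1451).
Scan 883·570^i mod 1451 for i = 0, 1, …:
  i=0: 883   i=1: 1264   i=2: 784   i=3: 1423
  i=4: 1
Match at i=4, j=0: x = 4·13 + 0 = 52.

52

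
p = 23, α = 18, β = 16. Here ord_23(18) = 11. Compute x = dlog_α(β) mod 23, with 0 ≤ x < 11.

Successive powers of 18 modulo 23:
  18^0=1  18^1=18  18^2=2  18^3=13  18^4=4  18^5=3
  18^6=8  18^7=6  18^8=16
So 18^8 ≡ 16 (mod 23), giving x = 8.

8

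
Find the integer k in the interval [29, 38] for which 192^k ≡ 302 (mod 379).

Compute 192^29 mod 379 = 109, then multiply by 192 repeatedly:
  192^29=109  192^30=83  192^31=18  192^32=45  192^33=302
Found 302 at exponent 33.

33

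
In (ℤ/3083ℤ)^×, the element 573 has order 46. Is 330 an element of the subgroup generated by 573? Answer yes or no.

330 ∈ ⟨573⟩ iff 330^46 ≡ 1 (mod 3083), since |⟨573⟩| = 46.
330^46 mod 3083 = 1.
Since 1 = 1, 330 lies in the subgroup.

yes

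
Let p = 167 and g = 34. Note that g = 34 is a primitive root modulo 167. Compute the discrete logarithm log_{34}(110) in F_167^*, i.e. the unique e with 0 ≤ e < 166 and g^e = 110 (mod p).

65

Baby-step giant-step with m = ceil(sqrt(166)) = 13.
Baby table (34^j mod 167 for j=0..12):
  0:1  1:34  2:154  3:59  4:2  5:68  6:141  7:118
  8:4  9:136  10:115  11:69  12:8
Giant step factor: 34^(-13) ≡ 35 (mod 167).
Scan 110·35^i mod 167 for i = 0, 1, …:
  i=0: 110   i=1: 9   i=2: 148   i=3: 3
  i=4: 105   i=5: 1
Match at i=5, j=0: e = 5·13 + 0 = 65.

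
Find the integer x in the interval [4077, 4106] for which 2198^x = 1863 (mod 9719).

4097

Compute 2198^4077 mod 9719 = 4422, then multiply by 2198 repeatedly:
  2198^4077=4422  2198^4078=556  2198^4079=7213  2198^4080=2485  2198^4081=9671
  2198^4082=1405  2198^4083=7267  2198^4084=4549  2198^4085=7570  2198^4086=9651
  2198^4087=6040  2198^4088=9485  2198^4089=775  2198^4090=2625  2198^4091=6383
  2198^4092=5317  2198^4093=4528  2198^4094=288  2198^4095=1289  2198^4096=4993
  2198^4097=1863
Found 1863 at exponent 4097.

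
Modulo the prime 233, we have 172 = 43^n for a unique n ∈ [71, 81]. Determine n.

81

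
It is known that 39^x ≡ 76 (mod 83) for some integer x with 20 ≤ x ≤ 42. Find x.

Compute 39^20 mod 83 = 10, then multiply by 39 repeatedly:
  39^20=10  39^21=58  39^22=21  39^23=72  39^24=69
  39^25=35  39^26=37  39^27=32  39^28=3  39^29=34
  39^30=81  39^31=5  39^32=29  39^33=52  39^34=36
  39^35=76
Found 76 at exponent 35.

35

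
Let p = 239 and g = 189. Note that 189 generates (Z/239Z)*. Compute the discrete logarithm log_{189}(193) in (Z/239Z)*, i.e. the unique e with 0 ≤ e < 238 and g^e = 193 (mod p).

Baby-step giant-step with m = ceil(sqrt(238)) = 16.
Baby table (189^j mod 239 for j=0..15):
  0:1  1:189  2:110  3:236  4:150  5:148  6:9  7:28
  8:34  9:212  10:155  11:137  12:81  13:13  14:67  15:235
Giant step factor: 189^(-16) ≡ 49 (mod 239).
Scan 193·49^i mod 239 for i = 0, 1, …:
  i=0: 193   i=1: 136   i=2: 211   i=3: 62
  i=4: 170   i=5: 204   i=6: 197   i=7: 93
  i=8: 16   i=9: 67
Match at i=9, j=14: e = 9·16 + 14 = 158.

158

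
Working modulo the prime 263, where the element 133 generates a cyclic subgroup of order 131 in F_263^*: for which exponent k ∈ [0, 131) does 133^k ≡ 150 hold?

75

Baby-step giant-step with m = ceil(sqrt(131)) = 12.
Baby table (133^j mod 263 for j=0..11):
  0:1  1:133  2:68  3:102  4:153  5:98  6:147  7:89
  8:2  9:3  10:136  11:204
Giant step factor: 133^(-12) ≡ 104 (mod 263).
Scan 150·104^i mod 263 for i = 0, 1, …:
  i=0: 150   i=1: 83   i=2: 216   i=3: 109
  i=4: 27   i=5: 178   i=6: 102
Match at i=6, j=3: k = 6·12 + 3 = 75.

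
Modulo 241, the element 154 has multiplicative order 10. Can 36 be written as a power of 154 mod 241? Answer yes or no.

36 ∈ ⟨154⟩ iff 36^10 ≡ 1 (mod 241), since |⟨154⟩| = 10.
36^10 mod 241 = 1.
Since 1 = 1, 36 lies in the subgroup.

yes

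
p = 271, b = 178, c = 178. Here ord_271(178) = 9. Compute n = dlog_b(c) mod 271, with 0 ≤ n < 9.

Successive powers of 178 modulo 271:
  178^0=1  178^1=178
So 178^1 ≡ 178 (mod 271), giving n = 1.

1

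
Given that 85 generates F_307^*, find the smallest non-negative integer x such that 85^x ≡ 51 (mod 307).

Baby-step giant-step with m = ceil(sqrt(306)) = 18.
Baby table (85^j mod 307 for j=0..17):
  0:1  1:85  2:164  3:125  4:187  5:238  6:275  7:43
  8:278  9:298  10:156  11:59  12:103  13:159  14:7  15:288
  16:227  17:261
Giant step factor: 85^(-18) ≡ 235 (mod 307).
Scan 51·235^i mod 307 for i = 0, 1, …:
  i=0: 51   i=1: 12   i=2: 57   i=3: 194
  i=4: 154   i=5: 271   i=6: 136   i=7: 32
  i=8: 152   i=9: 108     …   i=14: 303
  i=15: 288
Match at i=15, j=15: x = 15·18 + 15 = 285.

285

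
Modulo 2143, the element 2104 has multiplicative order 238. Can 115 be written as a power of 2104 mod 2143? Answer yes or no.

no

115 ∈ ⟨2104⟩ iff 115^238 ≡ 1 (mod 2143), since |⟨2104⟩| = 238.
115^238 mod 2143 = 839.
Since 839 ≠ 1, 115 does not lie in the subgroup.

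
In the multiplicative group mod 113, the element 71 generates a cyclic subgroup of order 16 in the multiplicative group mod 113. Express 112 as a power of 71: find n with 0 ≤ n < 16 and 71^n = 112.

8

Successive powers of 71 modulo 113:
  71^0=1  71^1=71  71^2=69  71^3=40  71^4=15  71^5=48
  71^6=18  71^7=35  71^8=112
So 71^8 ≡ 112 (mod 113), giving n = 8.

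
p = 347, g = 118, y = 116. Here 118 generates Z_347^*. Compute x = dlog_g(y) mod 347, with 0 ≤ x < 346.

158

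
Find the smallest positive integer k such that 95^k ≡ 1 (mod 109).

The order of 95 must divide p − 1 = 108 = 2^2 · 3^3.
Divisors: 1, 2, 3, 4, 6, 9, 12, 18, 27, 36, 54, 108.
Check each in increasing order: 95^1 ≡ 95;  95^2 ≡ 87;  95^3 ≡ 90;  95^4 ≡ 48;  95^6 ≡ 34;  95^9 ≡ 8;  95^12 ≡ 66;  95^18 ≡ 64;  95^27 ≡ 76;  95^36 ≡ 63;  95^54 ≡ 108;  95^108 ≡ 1.
Smallest exponent giving 1 is 108.

108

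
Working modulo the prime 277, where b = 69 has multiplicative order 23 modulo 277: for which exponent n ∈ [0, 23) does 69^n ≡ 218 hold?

Successive powers of 69 modulo 277:
  69^0=1  69^1=69  69^2=52  69^3=264  69^4=211  69^5=155
  69^6=169  69^7=27  69^8=201  69^9=19  69^10=203  69^11=157
  69^12=30  69^13=131  69^14=175  69^15=164  69^16=236  69^17=218
So 69^17 ≡ 218 (mod 277), giving n = 17.

17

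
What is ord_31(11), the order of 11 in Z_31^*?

30

The order of 11 must divide p − 1 = 30 = 2 · 3 · 5.
Divisors: 1, 2, 3, 5, 6, 10, 15, 30.
Check each in increasing order: 11^1 ≡ 11;  11^2 ≡ 28;  11^3 ≡ 29;  11^5 ≡ 6;  11^6 ≡ 4;  11^10 ≡ 5;  11^15 ≡ 30;  11^30 ≡ 1.
Smallest exponent giving 1 is 30.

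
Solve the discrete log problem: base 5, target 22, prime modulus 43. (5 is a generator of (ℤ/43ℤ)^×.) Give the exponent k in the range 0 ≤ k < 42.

9

Successive powers of 5 modulo 43:
  5^0=1  5^1=5  5^2=25  5^3=39  5^4=23  5^5=29
  5^6=16  5^7=37  5^8=13  5^9=22
So 5^9 ≡ 22 (mod 43), giving k = 9.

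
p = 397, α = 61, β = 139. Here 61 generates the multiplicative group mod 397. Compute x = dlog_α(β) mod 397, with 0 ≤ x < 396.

Baby-step giant-step with m = ceil(sqrt(396)) = 20.
Baby table (61^j mod 397 for j=0..19):
  0:1  1:61  2:148  3:294  4:69  5:239  6:287  7:39
  8:394  9:214  10:350  11:309  12:190  13:77  14:330  15:280
  16:9  17:152  18:141  19:264
Giant step factor: 61^(-20) ≡ 218 (mod 397).
Scan 139·218^i mod 397 for i = 0, 1, …:
  i=0: 139   i=1: 130   i=2: 153   i=3: 6
  i=4: 117   i=5: 98   i=6: 323   i=7: 145
  i=8: 247   i=9: 251     …   i=13: 177
  i=14: 77
Match at i=14, j=13: x = 14·20 + 13 = 293.

293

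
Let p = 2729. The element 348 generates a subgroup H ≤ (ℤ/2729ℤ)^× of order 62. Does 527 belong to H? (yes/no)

no

527 ∈ ⟨348⟩ iff 527^62 ≡ 1 (mod 2729), since |⟨348⟩| = 62.
527^62 mod 2729 = 2490.
Since 2490 ≠ 1, 527 does not lie in the subgroup.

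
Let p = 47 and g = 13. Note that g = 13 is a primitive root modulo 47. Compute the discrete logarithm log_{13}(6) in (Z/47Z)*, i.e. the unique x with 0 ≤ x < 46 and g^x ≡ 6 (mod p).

Successive powers of 13 modulo 47:
  13^0=1  13^1=13  13^2=28  13^3=35  13^4=32  13^5=40
  13^6=3  13^7=39  13^8=37  13^9=11  13^10=2  13^11=26
  13^12=9  13^13=23  13^14=17  13^15=33  13^16=6
So 13^16 ≡ 6 (mod 47), giving x = 16.

16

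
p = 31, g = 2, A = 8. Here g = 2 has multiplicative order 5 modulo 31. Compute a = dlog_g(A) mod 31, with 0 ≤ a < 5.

3

Successive powers of 2 modulo 31:
  2^0=1  2^1=2  2^2=4  2^3=8
So 2^3 ≡ 8 (mod 31), giving a = 3.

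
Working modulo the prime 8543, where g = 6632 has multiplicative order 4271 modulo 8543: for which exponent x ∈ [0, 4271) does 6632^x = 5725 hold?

588

Baby-step giant-step with m = ceil(sqrt(4271)) = 66.
Baby table (6632^j mod 8543 for j=0..65):
  0:1  1:6632  2:4060  3:6927  4:4153  5:64  6:5841  7:3550
  8:7635  9:959  10:4096  11:6475  12:5082  13:1689  14:1575  15:5854
  16:4336  17:614  18:5580  19:6827  20:7307  21:4128  22:5124  23:6857
  24:1235  25:6326  26:7902  27:3302  28:3155  29:2153  30:3343  31:1691
  32:6296  33:5431  34:1104  35:377  36:5708  37:1423  38:5864  39:2312
  40:7042  41:6506  42:5642  43:7947  44:2737  45:6452  46:6320  47:2282
  48:4571  49:4308  50:2864  51:2959  52:817  53:2082  54:2336  55:3893
  56:1430  57:1030  58:5103  59:4273  60:1405  61:6090  62:6119  63:1958
  64:96  65:4490
Giant step factor: 6632^(-66) ≡ 4160 (mod 8543).
Scan 5725·4160^i mod 8543 for i = 0, 1, …:
  i=0: 5725   i=1: 6659   i=2: 5034   i=3: 2547
  i=4: 2200   i=5: 2447   i=6: 4807   i=7: 6500
  i=8: 1405
Match at i=8, j=60: x = 8·66 + 60 = 588.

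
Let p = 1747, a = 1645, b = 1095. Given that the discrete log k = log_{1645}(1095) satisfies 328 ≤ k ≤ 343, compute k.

329

Compute 1645^328 mod 1747 = 760, then multiply by 1645 repeatedly:
  1645^328=760  1645^329=1095
Found 1095 at exponent 329.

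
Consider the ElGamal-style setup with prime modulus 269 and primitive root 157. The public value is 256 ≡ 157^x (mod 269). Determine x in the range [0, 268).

12

Successive powers of 157 modulo 269:
  157^0=1  157^1=157  157^2=170  157^3=59  157^4=117  157^5=77
  157^6=253  157^7=178  157^8=239  157^9=132  157^10=11  157^11=113
  157^12=256
So 157^12 ≡ 256 (mod 269), giving x = 12.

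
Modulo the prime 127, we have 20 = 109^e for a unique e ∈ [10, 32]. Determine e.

21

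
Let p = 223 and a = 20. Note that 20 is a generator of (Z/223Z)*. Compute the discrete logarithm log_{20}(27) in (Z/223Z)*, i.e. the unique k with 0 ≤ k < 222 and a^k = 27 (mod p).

45

Baby-step giant-step with m = ceil(sqrt(222)) = 15.
Baby table (20^j mod 223 for j=0..14):
  0:1  1:20  2:177  3:195  4:109  5:173  6:115  7:70
  8:62  9:125  10:47  11:48  12:68  13:22  14:217
Giant step factor: 20^(-15) ≡ 13 (mod 223).
Scan 27·13^i mod 223 for i = 0, 1, …:
  i=0: 27   i=1: 128   i=2: 103   i=3: 1
Match at i=3, j=0: k = 3·15 + 0 = 45.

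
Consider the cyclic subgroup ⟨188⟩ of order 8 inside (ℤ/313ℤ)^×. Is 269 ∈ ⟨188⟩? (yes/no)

no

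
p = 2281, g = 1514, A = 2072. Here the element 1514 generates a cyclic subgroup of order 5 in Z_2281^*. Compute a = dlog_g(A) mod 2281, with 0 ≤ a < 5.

Successive powers of 1514 modulo 2281:
  1514^0=1  1514^1=1514  1514^2=2072
So 1514^2 ≡ 2072 (mod 2281), giving a = 2.

2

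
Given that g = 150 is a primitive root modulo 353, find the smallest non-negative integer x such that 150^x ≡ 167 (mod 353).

Baby-step giant-step with m = ceil(sqrt(352)) = 19.
Baby table (150^j mod 353 for j=0..18):
  0:1  1:150  2:261  3:320  4:345  5:212  6:30  7:264
  8:64  9:69  10:113  11:6  12:194  13:154  14:155  15:305
  16:213  17:180  18:172
Giant step factor: 150^(-19) ≡ 205 (mod 353).
Scan 167·205^i mod 353 for i = 0, 1, …:
  i=0: 167   i=1: 347   i=2: 182   i=3: 245
  i=4: 99   i=5: 174   i=6: 17   i=7: 308
  i=8: 306   i=9: 249   i=10: 213
Match at i=10, j=16: x = 10·19 + 16 = 206.

206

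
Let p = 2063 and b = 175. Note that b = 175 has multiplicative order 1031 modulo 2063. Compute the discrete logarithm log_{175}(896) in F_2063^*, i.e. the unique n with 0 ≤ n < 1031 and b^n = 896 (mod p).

Baby-step giant-step with m = ceil(sqrt(1031)) = 33.
Baby table (175^j mod 2063 for j=0..32):
  0:1  1:175  2:1743  3:1764  4:1313  5:782  6:692  7:1446
  8:1364  9:1455  10:876  11:638  12:248  13:77  14:1097  15:116
  16:1733  17:14  18:387  19:1709  20:2003  21:1878  22:633  23:1436
  24:1677  25:529  26:1803  27:1949  28:680  29:1409  30:1078  31:917
  32:1624
Giant step factor: 175^(-33) ≡ 664 (mod 2063).
Scan 896·664^i mod 2063 for i = 0, 1, …:
  i=0: 896   i=1: 800   i=2: 1009   i=3: 1564
  i=4: 807   i=5: 1531   i=6: 1588   i=7: 239
  i=8: 1908   i=9: 230     …   i=21: 651
  i=22: 1097
Match at i=22, j=14: n = 22·33 + 14 = 740.

740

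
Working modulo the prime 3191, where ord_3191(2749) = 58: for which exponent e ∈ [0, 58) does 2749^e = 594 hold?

Successive powers of 2749 modulo 3191:
  2749^0=1  2749^1=2749  2749^2=713  2749^3=763  2749^4=1000  2749^5=1549
  2749^6=1407  2749^7=351  2749^8=1217  2749^9=1365  2749^10=2960  2749^11=3181
  2749^12=1229  2749^13=2443  2749^14=1943  2749^15=2764  2749^16=465  2749^17=1885
  2749^18=2872  2749^19=594
So 2749^19 ≡ 594 (mod 3191), giving e = 19.

19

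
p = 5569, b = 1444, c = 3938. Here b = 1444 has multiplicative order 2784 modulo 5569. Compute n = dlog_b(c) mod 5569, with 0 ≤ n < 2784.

Baby-step giant-step with m = ceil(sqrt(2784)) = 53.
Baby table (1444^j mod 5569 for j=0..52):
  0:1  1:1444  2:2330  3:844  4:4694  5:663  6:5073  7:2177
  8:2672  9:4620  10:5187  11:5292  12:980  13:594  14:110  15:2908
  16:126  17:3736  18:3992  19:533  20:1130  21:3  22:4332  23:1421
  24:2532  25:2944  26:1989  27:4081  28:962  29:2447  30:2722  31:4423
  32:4738  33:2940  34:1782  35:330  36:3155  37:378  38:70  39:838
  40:1599  41:3390  42:9  43:1858  44:4263  45:2027  46:3263  47:398
  48:1105  49:2886  50:1772  51:2597  52:2131
Giant step factor: 1444^(-53) ≡ 3286 (mod 5569).
Scan 3938·3286^i mod 5569 for i = 0, 1, …:
  i=0: 3938   i=1: 3481   i=2: 5409   i=3: 3295
  i=4: 1234   i=5: 692   i=6: 1760   i=7: 2738
  i=8: 3133   i=9: 3526     …   i=17: 3402
  i=18: 1989
Match at i=18, j=26: n = 18·53 + 26 = 980.

980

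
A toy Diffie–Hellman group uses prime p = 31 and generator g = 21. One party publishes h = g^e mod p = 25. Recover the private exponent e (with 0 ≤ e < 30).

Successive powers of 21 modulo 31:
  21^0=1  21^1=21  21^2=7  21^3=23  21^4=18  21^5=6
  21^6=2  21^7=11  21^8=14  21^9=15  21^10=5  21^11=12
  21^12=4  21^13=22  21^14=28  21^15=30  21^16=10  21^17=24
  21^18=8  21^19=13  21^20=25
So 21^20 ≡ 25 (mod 31), giving e = 20.

20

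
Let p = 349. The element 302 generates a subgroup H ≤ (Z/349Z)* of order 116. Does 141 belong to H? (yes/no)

no

141 ∈ ⟨302⟩ iff 141^116 ≡ 1 (mod 349), since |⟨302⟩| = 116.
141^116 mod 349 = 122.
Since 122 ≠ 1, 141 does not lie in the subgroup.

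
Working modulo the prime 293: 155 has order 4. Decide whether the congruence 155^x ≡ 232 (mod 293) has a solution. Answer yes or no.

no

⟨155⟩ has order 4; its elements mod 293 are {1, 138, 155, 292}.
232 is not in this set.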